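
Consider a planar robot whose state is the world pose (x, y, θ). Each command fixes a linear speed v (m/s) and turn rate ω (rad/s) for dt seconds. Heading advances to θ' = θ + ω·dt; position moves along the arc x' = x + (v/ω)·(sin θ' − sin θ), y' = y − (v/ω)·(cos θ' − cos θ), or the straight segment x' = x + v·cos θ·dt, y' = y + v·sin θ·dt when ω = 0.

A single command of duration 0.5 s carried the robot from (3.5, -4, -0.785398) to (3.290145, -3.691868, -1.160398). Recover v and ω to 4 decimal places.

v = -0.7500, ω = -0.7500

Δθ = -1.160398 − -0.785398 = -0.375000
ω = Δθ/dt = -0.375000/0.5 = -0.7500
R = −Δy/(cos θ' − cos θ) = 1.0000
v = R·ω = 1.0000·-0.7500 = -0.7500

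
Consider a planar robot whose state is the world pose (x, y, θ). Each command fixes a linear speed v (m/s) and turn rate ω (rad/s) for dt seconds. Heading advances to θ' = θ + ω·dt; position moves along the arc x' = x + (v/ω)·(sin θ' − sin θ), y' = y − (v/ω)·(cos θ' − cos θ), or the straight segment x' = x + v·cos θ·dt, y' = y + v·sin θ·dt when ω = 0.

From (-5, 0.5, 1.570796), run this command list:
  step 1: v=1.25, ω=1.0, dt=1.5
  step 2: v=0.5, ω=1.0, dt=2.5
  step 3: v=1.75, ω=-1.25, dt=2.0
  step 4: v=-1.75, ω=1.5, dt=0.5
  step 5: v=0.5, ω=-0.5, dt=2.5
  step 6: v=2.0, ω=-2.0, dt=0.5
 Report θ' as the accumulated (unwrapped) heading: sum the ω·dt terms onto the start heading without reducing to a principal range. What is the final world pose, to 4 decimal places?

step 1: θ'=3.0708 (R=1.2500) → pose (-6.1616, 1.7469, 3.0708)
step 2: θ'=5.5708 (R=0.5000) → pose (-6.5238, 0.8697, 5.5708)
step 3: θ'=3.0708 (R=-1.4000) → pose (-7.5379, -1.5863, 3.0708)
step 4: θ'=3.8208 (R=-1.1667) → pose (-6.7225, -1.3303, 3.8208)
step 5: θ'=2.5708 (R=-1.0000) → pose (-7.8910, -1.3937, 2.5708)
step 6: θ'=1.5708 (R=-1.0000) → pose (-8.3507, -0.5522, 1.5708)

(-8.3507, -0.5522, 1.5708)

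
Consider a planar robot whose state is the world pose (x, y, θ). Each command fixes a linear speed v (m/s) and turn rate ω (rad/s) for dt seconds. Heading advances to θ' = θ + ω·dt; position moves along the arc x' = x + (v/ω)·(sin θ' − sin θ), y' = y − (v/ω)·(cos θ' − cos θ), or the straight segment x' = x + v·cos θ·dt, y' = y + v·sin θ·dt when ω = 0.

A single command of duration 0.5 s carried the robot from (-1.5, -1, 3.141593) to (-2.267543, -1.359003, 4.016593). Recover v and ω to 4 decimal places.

Δθ = 4.016593 − 3.141593 = 0.875000
ω = Δθ/dt = 0.875000/0.5 = 1.7500
R = Δx/(sin θ' − sin θ) = 1.0000
v = R·ω = 1.0000·1.7500 = 1.7500

v = 1.7500, ω = 1.7500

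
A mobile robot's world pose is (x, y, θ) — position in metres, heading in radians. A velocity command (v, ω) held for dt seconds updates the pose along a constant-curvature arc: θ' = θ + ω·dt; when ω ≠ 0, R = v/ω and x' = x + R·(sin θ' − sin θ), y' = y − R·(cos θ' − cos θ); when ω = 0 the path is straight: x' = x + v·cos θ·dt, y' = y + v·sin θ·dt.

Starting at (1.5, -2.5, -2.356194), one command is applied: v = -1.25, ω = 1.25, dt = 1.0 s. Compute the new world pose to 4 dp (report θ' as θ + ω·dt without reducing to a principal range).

θ' = -2.3562 + 1.25·1.0 = -1.1062
R = v/ω = -1.25/1.25 = -1.0000
x' = 1.5 + -1.0000·(sin -1.1062 − sin -2.3562) = 1.6869
y' = -2.5 − -1.0000·(cos -1.1062 − cos -2.3562) = -1.3448

(1.6869, -1.3448, -1.1062)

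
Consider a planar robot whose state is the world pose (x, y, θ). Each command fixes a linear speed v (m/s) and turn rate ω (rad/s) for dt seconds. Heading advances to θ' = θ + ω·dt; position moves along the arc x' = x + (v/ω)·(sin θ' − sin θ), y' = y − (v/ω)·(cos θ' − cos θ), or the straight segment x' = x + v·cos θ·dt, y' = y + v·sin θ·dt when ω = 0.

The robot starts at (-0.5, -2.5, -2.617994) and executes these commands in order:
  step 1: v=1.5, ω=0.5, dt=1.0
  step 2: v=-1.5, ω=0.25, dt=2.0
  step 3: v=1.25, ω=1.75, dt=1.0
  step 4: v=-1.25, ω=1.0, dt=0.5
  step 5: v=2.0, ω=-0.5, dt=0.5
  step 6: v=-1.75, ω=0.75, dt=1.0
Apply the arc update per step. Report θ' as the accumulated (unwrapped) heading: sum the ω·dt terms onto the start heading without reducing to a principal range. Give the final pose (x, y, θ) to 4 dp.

(-0.8295, -2.3604, 1.1320)

step 1: θ'=-2.1180 (R=3.0000) → pose (-1.5620, -3.5372, -2.1180)
step 2: θ'=-1.6180 (R=-6.0000) → pose (-0.6926, -0.6985, -1.6180)
step 3: θ'=0.1320 (R=0.7143) → pose (0.1150, -1.4403, 0.1320)
step 4: θ'=0.6320 (R=-1.2500) → pose (-0.4590, -1.6708, 0.6320)
step 5: θ'=0.3820 (R=-4.0000) → pose (0.4130, -1.1865, 0.3820)
step 6: θ'=1.1320 (R=-2.3333) → pose (-0.8295, -2.3604, 1.1320)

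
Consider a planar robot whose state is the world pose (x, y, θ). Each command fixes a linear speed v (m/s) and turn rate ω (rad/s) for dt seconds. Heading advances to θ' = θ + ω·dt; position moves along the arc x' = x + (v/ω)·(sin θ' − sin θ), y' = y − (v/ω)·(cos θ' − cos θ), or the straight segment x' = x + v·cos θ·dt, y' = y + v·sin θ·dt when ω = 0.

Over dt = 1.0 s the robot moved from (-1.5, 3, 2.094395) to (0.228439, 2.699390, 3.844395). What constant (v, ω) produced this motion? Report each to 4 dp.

v = -2.0000, ω = 1.7500

Δθ = 3.844395 − 2.094395 = 1.750000
ω = Δθ/dt = 1.750000/1.0 = 1.7500
R = Δx/(sin θ' − sin θ) = -1.1429
v = R·ω = -1.1429·1.7500 = -2.0000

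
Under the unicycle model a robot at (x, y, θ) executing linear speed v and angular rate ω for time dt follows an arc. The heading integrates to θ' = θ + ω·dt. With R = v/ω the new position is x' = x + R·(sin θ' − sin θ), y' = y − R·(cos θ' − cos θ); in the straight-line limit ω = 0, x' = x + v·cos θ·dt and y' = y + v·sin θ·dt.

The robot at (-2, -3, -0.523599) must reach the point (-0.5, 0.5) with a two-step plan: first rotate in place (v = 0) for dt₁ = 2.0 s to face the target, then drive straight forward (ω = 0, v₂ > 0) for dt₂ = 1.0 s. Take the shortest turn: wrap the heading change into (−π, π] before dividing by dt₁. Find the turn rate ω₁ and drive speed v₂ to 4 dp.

ω₁ = 0.8448, v₂ = 3.8079

heading to target = atan2(0.5−-3, -0.5−-2) = 1.1659
Δθ = wrap(1.1659 − -0.5236) = 1.6895; ω₁ = Δθ/dt₁ = 0.8448
distance = √((-0.5−-2)² + (0.5−-3)²) = 3.8079; v₂ = distance/dt₂ = 3.8079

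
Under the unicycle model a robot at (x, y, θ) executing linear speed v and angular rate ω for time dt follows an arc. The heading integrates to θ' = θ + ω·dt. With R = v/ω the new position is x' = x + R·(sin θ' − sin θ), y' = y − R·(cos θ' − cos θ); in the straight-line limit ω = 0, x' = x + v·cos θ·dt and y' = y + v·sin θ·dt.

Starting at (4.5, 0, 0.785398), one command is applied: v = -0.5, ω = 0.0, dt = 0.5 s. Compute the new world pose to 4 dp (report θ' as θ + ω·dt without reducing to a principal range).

(4.3232, -0.1768, 0.7854)

θ' = 0.7854 + 0.0·0.5 = 0.7854
ω = 0 → straight: x' = 4.5 + -0.5·cos(0.7854)·0.5 = 4.3232
y' = 0 + -0.5·sin(0.7854)·0.5 = -0.1768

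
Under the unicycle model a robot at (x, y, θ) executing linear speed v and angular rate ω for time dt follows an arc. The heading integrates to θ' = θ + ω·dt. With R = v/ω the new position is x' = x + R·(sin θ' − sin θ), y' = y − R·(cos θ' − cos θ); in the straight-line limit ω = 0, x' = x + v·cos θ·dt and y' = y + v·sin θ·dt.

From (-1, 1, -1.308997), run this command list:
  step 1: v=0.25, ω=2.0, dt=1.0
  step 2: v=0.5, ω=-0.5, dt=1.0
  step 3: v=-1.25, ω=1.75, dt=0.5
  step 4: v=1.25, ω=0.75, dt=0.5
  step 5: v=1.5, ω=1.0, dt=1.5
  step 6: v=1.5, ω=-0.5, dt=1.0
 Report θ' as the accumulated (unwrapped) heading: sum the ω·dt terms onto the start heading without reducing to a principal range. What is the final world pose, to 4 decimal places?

step 1: θ'=0.6910 (R=0.1250) → pose (-0.7996, 0.9360, 0.6910)
step 2: θ'=0.1910 (R=-1.0000) → pose (-0.3521, 1.1472, 0.1910)
step 3: θ'=1.0660 (R=-0.7143) → pose (-0.8417, 0.7914, 1.0660)
step 4: θ'=1.4410 (R=1.6667) → pose (-0.6479, 1.3817, 1.4410)
step 5: θ'=2.9410 (R=1.5000) → pose (-1.8364, 3.0458, 2.9410)
step 6: θ'=2.4410 (R=-3.0000) → pose (-3.1726, 3.6922, 2.4410)

(-3.1726, 3.6922, 2.4410)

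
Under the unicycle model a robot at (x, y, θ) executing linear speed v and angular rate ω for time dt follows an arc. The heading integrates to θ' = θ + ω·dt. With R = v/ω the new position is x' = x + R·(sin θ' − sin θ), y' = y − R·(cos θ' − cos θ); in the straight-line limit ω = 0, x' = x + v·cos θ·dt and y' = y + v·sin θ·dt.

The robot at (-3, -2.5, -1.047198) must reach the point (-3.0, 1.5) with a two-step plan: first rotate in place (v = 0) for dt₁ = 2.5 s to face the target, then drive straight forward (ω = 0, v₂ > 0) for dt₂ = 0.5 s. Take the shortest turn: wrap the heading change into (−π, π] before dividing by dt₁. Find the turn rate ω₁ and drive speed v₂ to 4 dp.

ω₁ = 1.0472, v₂ = 8.0000

heading to target = atan2(1.5−-2.5, -3−-3) = 1.5708
Δθ = wrap(1.5708 − -1.0472) = 2.6180; ω₁ = Δθ/dt₁ = 1.0472
distance = √((-3−-3)² + (1.5−-2.5)²) = 4.0000; v₂ = distance/dt₂ = 8.0000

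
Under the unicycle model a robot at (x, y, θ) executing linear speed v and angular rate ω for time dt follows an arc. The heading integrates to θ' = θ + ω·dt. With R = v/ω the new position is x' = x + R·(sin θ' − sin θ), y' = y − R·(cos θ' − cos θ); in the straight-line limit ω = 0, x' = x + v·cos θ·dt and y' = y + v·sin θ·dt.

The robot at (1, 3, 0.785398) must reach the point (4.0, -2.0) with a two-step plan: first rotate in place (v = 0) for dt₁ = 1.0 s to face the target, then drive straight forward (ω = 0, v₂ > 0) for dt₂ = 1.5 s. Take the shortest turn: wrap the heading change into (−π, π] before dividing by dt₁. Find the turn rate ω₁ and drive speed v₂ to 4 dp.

ω₁ = -1.8158, v₂ = 3.8873

heading to target = atan2(-2−3, 4−1) = -1.0304
Δθ = wrap(-1.0304 − 0.7854) = -1.8158; ω₁ = Δθ/dt₁ = -1.8158
distance = √((4−1)² + (-2−3)²) = 5.8310; v₂ = distance/dt₂ = 3.8873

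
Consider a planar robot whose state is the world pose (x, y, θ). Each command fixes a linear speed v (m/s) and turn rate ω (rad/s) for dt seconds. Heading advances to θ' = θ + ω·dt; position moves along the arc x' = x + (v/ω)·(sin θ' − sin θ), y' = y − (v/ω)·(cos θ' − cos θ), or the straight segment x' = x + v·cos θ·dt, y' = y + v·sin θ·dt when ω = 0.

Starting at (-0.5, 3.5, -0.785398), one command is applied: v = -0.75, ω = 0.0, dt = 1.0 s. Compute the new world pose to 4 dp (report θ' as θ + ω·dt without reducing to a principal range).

θ' = -0.7854 + 0.0·1.0 = -0.7854
ω = 0 → straight: x' = -0.5 + -0.75·cos(-0.7854)·1.0 = -1.0303
y' = 3.5 + -0.75·sin(-0.7854)·1.0 = 4.0303

(-1.0303, 4.0303, -0.7854)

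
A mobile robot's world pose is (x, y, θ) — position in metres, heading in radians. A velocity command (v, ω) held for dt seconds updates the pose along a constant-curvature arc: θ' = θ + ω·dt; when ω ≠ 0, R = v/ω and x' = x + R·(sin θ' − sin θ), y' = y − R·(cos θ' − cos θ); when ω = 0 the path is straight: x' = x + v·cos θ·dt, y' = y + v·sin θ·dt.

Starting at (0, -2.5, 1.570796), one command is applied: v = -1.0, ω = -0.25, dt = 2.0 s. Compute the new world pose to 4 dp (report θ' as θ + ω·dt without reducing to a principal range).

θ' = 1.5708 + -0.25·2.0 = 1.0708
R = v/ω = -1.0/-0.25 = 4.0000
x' = 0 + 4.0000·(sin 1.0708 − sin 1.5708) = -0.4897
y' = -2.5 − 4.0000·(cos 1.0708 − cos 1.5708) = -4.4177

(-0.4897, -4.4177, 1.0708)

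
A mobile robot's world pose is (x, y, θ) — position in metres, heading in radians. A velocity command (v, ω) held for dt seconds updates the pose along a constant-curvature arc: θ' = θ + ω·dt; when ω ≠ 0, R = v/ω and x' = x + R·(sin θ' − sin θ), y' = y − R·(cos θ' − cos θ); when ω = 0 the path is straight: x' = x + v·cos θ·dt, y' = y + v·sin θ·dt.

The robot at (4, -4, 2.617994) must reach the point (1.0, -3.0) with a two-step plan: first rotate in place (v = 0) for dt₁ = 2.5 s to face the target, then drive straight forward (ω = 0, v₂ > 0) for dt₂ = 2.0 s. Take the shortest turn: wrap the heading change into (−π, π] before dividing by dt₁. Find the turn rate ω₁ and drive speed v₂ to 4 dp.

ω₁ = 0.0807, v₂ = 1.5811

heading to target = atan2(-3−-4, 1−4) = 2.8198
Δθ = wrap(2.8198 − 2.6180) = 0.2018; ω₁ = Δθ/dt₁ = 0.0807
distance = √((1−4)² + (-3−-4)²) = 3.1623; v₂ = distance/dt₂ = 1.5811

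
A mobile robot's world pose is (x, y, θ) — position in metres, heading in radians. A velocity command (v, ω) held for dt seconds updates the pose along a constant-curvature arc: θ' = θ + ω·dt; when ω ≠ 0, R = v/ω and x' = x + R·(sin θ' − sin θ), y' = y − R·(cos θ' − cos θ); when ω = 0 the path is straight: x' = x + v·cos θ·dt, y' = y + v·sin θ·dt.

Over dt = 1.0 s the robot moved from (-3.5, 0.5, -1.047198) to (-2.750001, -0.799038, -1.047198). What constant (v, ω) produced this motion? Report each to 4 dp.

Δθ = -1.047198 − -1.047198 = 0.000000
ω = Δθ/dt = 0.000000/1.0 = 0.0000
ω = 0 → v = (Δx·cos θ + Δy·sin θ)/dt = 1.5000

v = 1.5000, ω = 0.0000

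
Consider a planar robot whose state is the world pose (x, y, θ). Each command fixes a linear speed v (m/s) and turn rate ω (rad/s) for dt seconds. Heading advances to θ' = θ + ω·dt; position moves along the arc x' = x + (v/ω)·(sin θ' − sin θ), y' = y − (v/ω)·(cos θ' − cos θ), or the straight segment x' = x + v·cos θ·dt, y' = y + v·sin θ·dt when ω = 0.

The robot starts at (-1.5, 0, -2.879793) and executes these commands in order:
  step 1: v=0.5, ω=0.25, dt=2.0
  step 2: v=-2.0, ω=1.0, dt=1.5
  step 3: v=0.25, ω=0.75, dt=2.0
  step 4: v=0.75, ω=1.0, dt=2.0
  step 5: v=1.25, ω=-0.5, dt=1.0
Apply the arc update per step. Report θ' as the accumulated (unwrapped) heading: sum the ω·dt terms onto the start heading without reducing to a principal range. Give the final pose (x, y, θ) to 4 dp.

(-2.7007, 4.3014, 2.1202)

step 1: θ'=-2.3798 (R=2.0000) → pose (-2.3628, -0.4847, -2.3798)
step 2: θ'=-0.8798 (R=-2.0000) → pose (-2.2020, 2.2371, -0.8798)
step 3: θ'=0.6202 (R=0.3333) → pose (-1.7514, 2.1783, 0.6202)
step 4: θ'=2.6202 (R=0.7500) → pose (-1.8138, 3.4390, 2.6202)
step 5: θ'=2.1202 (R=-2.5000) → pose (-2.7007, 4.3014, 2.1202)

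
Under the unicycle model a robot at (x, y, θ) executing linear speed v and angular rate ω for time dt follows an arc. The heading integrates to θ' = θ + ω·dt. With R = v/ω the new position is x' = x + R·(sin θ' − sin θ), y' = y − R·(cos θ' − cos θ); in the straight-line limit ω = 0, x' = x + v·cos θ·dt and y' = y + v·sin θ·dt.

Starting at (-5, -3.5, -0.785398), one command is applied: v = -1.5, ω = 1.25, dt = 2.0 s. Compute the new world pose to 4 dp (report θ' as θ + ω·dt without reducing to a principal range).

(-7.0361, -4.5205, 1.7146)

θ' = -0.7854 + 1.25·2.0 = 1.7146
R = v/ω = -1.5/1.25 = -1.2000
x' = -5 + -1.2000·(sin 1.7146 − sin -0.7854) = -7.0361
y' = -3.5 − -1.2000·(cos 1.7146 − cos -0.7854) = -4.5205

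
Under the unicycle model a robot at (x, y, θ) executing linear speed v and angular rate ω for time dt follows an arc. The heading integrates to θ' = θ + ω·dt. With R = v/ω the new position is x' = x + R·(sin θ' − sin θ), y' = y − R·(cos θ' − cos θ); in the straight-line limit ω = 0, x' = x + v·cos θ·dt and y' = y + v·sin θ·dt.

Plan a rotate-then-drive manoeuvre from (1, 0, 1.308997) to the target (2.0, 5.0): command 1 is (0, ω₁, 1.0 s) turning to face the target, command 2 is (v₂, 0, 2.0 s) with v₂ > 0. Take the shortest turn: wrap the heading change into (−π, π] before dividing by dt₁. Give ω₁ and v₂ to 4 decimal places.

heading to target = atan2(5−0, 2−1) = 1.3734
Δθ = wrap(1.3734 − 1.3090) = 0.0644; ω₁ = Δθ/dt₁ = 0.0644
distance = √((2−1)² + (5−0)²) = 5.0990; v₂ = distance/dt₂ = 2.5495

ω₁ = 0.0644, v₂ = 2.5495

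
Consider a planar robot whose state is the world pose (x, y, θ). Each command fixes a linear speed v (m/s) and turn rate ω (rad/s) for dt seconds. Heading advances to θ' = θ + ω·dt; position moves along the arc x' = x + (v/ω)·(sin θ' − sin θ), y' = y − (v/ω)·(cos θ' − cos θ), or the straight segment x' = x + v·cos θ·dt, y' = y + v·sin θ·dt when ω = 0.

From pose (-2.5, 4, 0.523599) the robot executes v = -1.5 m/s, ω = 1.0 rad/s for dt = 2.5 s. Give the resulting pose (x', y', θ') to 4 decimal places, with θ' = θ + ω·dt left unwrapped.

(-1.9266, 1.2114, 3.0236)

θ' = 0.5236 + 1.0·2.5 = 3.0236
R = v/ω = -1.5/1.0 = -1.5000
x' = -2.5 + -1.5000·(sin 3.0236 − sin 0.5236) = -1.9266
y' = 4 − -1.5000·(cos 3.0236 − cos 0.5236) = 1.2114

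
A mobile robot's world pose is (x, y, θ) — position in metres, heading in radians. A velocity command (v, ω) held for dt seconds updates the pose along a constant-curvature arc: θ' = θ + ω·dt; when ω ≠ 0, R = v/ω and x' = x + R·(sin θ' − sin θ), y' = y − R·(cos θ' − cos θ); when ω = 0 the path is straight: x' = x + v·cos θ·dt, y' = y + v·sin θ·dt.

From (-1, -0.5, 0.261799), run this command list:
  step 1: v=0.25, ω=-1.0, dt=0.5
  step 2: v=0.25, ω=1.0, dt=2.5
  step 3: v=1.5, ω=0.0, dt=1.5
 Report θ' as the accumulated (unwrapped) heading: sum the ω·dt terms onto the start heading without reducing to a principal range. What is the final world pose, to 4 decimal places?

step 1: θ'=-0.2382 (R=-0.2500) → pose (-0.8763, -0.4985, -0.2382)
step 2: θ'=2.2618 (R=0.2500) → pose (-0.6247, -0.0963, 2.2618)
step 3: θ'=2.2618 (straight) → pose (-2.0586, 1.6376, 2.2618)

(-2.0586, 1.6376, 2.2618)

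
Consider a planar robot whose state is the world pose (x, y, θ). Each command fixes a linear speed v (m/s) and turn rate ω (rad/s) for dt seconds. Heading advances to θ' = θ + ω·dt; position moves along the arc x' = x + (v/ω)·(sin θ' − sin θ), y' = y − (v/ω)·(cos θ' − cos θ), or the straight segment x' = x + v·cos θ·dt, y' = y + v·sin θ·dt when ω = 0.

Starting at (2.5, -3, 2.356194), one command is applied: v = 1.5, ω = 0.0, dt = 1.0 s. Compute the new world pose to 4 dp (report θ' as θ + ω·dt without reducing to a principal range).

θ' = 2.3562 + 0.0·1.0 = 2.3562
ω = 0 → straight: x' = 2.5 + 1.5·cos(2.3562)·1.0 = 1.4393
y' = -3 + 1.5·sin(2.3562)·1.0 = -1.9393

(1.4393, -1.9393, 2.3562)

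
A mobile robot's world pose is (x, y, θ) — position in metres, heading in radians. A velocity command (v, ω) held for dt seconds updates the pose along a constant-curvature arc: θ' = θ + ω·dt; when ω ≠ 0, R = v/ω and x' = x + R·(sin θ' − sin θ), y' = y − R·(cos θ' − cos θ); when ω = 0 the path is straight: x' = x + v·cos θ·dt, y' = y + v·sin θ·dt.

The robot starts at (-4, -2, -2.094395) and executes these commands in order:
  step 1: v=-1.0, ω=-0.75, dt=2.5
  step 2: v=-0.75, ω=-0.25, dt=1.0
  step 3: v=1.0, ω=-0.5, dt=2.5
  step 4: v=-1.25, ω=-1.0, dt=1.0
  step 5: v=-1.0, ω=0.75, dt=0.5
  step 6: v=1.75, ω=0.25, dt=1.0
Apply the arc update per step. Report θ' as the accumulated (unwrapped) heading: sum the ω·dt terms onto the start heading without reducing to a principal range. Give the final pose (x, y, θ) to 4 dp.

step 1: θ'=-3.9694 (R=1.3333) → pose (-1.8634, -1.7647, -3.9694)
step 2: θ'=-4.2194 (R=3.0000) → pose (-1.4300, -2.3744, -4.2194)
step 3: θ'=-5.4694 (R=-2.0000) → pose (-1.1219, -0.0543, -5.4694)
step 4: θ'=-6.4694 (R=1.2500) → pose (-2.2619, -0.4243, -6.4694)
step 5: θ'=-6.0944 (R=-1.3333) → pose (-2.7590, -0.4249, -6.0944)
step 6: θ'=-5.8444 (R=7.0000) → pose (-1.0988, 0.1138, -5.8444)

(-1.0988, 0.1138, -5.8444)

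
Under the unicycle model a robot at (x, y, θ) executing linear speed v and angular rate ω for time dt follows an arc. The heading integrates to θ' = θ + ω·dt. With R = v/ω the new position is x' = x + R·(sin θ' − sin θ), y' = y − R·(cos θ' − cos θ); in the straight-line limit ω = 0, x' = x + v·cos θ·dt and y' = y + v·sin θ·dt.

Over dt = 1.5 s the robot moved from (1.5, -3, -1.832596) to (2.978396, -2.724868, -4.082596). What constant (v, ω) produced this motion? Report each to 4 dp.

v = -1.2500, ω = -1.5000

Δθ = -4.082596 − -1.832596 = -2.250000
ω = Δθ/dt = -2.250000/1.5 = -1.5000
R = Δx/(sin θ' − sin θ) = 0.8333
v = R·ω = 0.8333·-1.5000 = -1.2500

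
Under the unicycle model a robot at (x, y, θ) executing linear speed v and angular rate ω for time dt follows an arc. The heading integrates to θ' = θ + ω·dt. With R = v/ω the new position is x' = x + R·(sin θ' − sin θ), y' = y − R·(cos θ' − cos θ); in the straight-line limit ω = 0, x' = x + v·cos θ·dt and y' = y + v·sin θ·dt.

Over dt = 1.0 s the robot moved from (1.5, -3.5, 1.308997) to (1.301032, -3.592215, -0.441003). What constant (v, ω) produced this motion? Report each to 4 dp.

Δθ = -0.441003 − 1.308997 = -1.750000
ω = Δθ/dt = -1.750000/1.0 = -1.7500
R = Δx/(sin θ' − sin θ) = 0.1429
v = R·ω = 0.1429·-1.7500 = -0.2500

v = -0.2500, ω = -1.7500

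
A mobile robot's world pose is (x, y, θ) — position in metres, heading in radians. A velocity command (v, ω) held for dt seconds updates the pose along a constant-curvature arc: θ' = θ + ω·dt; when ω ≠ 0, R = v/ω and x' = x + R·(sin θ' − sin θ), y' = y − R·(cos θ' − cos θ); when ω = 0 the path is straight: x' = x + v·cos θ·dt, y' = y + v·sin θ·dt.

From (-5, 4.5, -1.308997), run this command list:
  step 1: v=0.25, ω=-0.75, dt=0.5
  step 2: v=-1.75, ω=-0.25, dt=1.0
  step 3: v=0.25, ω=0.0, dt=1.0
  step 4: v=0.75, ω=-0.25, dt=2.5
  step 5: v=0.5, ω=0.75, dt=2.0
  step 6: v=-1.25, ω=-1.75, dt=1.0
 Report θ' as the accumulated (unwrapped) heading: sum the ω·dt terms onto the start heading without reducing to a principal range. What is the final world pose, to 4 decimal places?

step 1: θ'=-1.6840 (R=-0.3333) → pose (-4.9908, 4.3761, -1.6840)
step 2: θ'=-1.9340 (R=7.0000) → pose (-4.5789, 6.0722, -1.9340)
step 3: θ'=-1.9340 (straight) → pose (-4.6677, 5.8385, -1.9340)
step 4: θ'=-2.5590 (R=-3.0000) → pose (-5.8215, 4.3992, -2.5590)
step 5: θ'=-1.0590 (R=0.6667) → pose (-6.0359, 3.5160, -1.0590)
step 6: θ'=-2.8090 (R=0.7143) → pose (-5.6464, 4.5410, -2.8090)

(-5.6464, 4.5410, -2.8090)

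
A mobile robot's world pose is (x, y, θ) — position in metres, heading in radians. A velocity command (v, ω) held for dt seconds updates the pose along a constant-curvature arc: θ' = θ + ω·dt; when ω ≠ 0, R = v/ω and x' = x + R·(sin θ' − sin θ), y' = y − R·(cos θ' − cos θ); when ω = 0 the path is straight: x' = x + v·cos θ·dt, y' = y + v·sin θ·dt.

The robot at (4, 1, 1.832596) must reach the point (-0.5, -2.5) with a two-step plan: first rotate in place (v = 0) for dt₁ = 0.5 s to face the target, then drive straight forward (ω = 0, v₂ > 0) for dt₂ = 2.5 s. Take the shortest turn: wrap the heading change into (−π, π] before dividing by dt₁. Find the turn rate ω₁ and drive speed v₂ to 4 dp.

heading to target = atan2(-2.5−1, -0.5−4) = -2.4805
Δθ = wrap(-2.4805 − 1.8326) = 1.9700; ω₁ = Δθ/dt₁ = 3.9401
distance = √((-0.5−4)² + (-2.5−1)²) = 5.7009; v₂ = distance/dt₂ = 2.2804

ω₁ = 3.9401, v₂ = 2.2804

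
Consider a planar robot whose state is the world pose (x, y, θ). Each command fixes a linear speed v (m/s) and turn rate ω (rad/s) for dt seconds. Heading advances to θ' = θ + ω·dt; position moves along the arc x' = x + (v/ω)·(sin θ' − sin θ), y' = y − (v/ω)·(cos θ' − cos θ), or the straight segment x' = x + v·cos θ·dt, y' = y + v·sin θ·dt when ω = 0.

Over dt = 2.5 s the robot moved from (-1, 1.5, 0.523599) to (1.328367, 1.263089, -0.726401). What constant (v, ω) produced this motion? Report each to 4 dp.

v = 1.0000, ω = -0.5000

Δθ = -0.726401 − 0.523599 = -1.250000
ω = Δθ/dt = -1.250000/2.5 = -0.5000
R = Δx/(sin θ' − sin θ) = -2.0000
v = R·ω = -2.0000·-0.5000 = 1.0000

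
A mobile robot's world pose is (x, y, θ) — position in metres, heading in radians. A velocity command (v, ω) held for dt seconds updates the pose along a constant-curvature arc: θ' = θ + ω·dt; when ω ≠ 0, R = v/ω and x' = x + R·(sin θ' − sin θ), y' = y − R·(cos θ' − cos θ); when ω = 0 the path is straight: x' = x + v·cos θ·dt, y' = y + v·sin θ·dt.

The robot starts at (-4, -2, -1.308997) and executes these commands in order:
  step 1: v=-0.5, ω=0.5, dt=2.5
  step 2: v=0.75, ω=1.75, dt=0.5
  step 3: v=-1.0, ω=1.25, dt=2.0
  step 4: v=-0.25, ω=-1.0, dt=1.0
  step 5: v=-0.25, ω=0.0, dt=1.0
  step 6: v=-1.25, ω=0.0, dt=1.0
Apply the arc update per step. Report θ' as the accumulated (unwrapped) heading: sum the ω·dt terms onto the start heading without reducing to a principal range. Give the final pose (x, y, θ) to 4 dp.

step 1: θ'=-0.0590 (R=-1.0000) → pose (-4.9070, -1.2606, -0.0590)
step 2: θ'=0.8160 (R=0.4286) → pose (-4.5695, -1.1264, 0.8160)
step 3: θ'=3.3160 (R=-0.8000) → pose (-3.8480, -2.4623, 3.3160)
step 4: θ'=2.3160 (R=0.2500) → pose (-3.6208, -2.5390, 2.3160)
step 5: θ'=2.3160 (straight) → pose (-3.4513, -2.7228, 2.3160)
step 6: θ'=2.3160 (straight) → pose (-2.6037, -3.6414, 2.3160)

(-2.6037, -3.6414, 2.3160)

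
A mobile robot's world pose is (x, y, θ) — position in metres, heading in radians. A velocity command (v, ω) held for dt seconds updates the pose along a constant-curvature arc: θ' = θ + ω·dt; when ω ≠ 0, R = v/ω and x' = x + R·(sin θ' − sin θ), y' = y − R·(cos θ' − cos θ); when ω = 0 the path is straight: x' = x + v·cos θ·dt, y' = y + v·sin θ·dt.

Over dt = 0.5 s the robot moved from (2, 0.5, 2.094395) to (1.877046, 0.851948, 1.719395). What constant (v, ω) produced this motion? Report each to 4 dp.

v = 0.7500, ω = -0.7500

Δθ = 1.719395 − 2.094395 = -0.375000
ω = Δθ/dt = -0.375000/0.5 = -0.7500
R = −Δy/(cos θ' − cos θ) = -1.0000
v = R·ω = -1.0000·-0.7500 = 0.7500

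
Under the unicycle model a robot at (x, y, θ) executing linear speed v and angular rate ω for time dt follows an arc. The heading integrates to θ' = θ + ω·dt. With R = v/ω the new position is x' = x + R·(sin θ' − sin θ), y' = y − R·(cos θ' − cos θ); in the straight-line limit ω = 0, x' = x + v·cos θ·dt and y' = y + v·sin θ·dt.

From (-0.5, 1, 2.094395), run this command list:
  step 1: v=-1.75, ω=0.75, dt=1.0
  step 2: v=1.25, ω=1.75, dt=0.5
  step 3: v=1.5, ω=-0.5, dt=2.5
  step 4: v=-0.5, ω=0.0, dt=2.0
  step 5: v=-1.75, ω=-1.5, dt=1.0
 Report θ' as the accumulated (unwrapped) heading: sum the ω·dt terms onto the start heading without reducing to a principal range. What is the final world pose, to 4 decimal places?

(-2.2506, -2.1791, 0.9694)

step 1: θ'=2.8444 (R=-2.3333) → pose (0.8374, -0.0644, 2.8444)
step 2: θ'=3.7194 (R=0.7143) → pose (0.2381, -0.1490, 3.7194)
step 3: θ'=2.4694 (R=-3.0000) → pose (-3.2686, 0.0166, 2.4694)
step 4: θ'=2.4694 (straight) → pose (-2.4861, -0.6061, 2.4694)
step 5: θ'=0.9694 (R=1.1667) → pose (-2.2506, -2.1791, 0.9694)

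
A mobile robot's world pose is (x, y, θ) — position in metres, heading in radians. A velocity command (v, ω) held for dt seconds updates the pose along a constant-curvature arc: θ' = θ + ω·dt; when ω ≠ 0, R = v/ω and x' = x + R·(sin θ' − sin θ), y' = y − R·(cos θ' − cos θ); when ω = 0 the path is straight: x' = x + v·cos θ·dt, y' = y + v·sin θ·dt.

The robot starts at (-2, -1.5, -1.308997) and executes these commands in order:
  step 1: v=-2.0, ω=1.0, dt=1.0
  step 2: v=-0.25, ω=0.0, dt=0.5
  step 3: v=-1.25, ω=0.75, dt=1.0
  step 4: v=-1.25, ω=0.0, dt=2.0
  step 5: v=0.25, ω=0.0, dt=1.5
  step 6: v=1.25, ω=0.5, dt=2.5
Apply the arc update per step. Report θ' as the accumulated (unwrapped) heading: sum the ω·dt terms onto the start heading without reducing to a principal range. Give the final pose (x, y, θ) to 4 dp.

(-5.1678, 1.4987, 1.6910)

step 1: θ'=-0.3090 (R=-2.0000) → pose (-3.3236, -0.1124, -0.3090)
step 2: θ'=-0.3090 (straight) → pose (-3.4427, -0.0743, -0.3090)
step 3: θ'=0.4410 (R=-1.6667) → pose (-4.6610, -0.1549, 0.4410)
step 4: θ'=0.4410 (straight) → pose (-6.9218, -1.2220, 0.4410)
step 5: θ'=0.4410 (straight) → pose (-6.5827, -1.0619, 0.4410)
step 6: θ'=1.6910 (R=2.5000) → pose (-5.1678, 1.4987, 1.6910)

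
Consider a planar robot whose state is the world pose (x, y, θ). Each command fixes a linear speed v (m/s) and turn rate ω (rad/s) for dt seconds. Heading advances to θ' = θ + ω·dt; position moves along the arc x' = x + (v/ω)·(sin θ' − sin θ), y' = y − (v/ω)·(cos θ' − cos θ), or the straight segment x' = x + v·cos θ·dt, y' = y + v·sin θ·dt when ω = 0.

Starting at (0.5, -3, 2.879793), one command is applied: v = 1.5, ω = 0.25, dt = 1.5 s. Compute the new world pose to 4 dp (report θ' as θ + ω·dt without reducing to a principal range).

θ' = 2.8798 + 0.25·1.5 = 3.2548
R = v/ω = 1.5/0.25 = 6.0000
x' = 0.5 + 6.0000·(sin 3.2548 − sin 2.8798) = -1.7307
y' = -3 − 6.0000·(cos 3.2548 − cos 2.8798) = -2.8340

(-1.7307, -2.8340, 3.2548)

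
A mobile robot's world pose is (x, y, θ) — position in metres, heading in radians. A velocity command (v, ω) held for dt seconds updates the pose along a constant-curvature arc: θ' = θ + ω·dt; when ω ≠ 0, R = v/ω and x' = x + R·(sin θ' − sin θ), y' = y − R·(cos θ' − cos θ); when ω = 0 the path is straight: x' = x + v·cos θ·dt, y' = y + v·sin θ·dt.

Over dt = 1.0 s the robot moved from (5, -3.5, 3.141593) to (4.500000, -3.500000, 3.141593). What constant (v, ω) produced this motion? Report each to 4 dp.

v = 0.5000, ω = 0.0000

Δθ = 3.141593 − 3.141593 = 0.000000
ω = Δθ/dt = 0.000000/1.0 = 0.0000
ω = 0 → v = (Δx·cos θ + Δy·sin θ)/dt = 0.5000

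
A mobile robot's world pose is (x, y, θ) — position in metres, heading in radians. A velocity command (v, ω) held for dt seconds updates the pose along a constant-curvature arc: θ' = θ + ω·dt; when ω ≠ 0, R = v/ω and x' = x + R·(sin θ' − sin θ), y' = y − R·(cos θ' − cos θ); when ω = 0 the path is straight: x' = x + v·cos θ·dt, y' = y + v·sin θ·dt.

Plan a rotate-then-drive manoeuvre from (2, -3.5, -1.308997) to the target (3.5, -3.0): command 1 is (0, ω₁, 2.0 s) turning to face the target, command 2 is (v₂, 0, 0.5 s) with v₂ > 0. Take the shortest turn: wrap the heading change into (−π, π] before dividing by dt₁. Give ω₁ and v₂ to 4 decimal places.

ω₁ = 0.8154, v₂ = 3.1623

heading to target = atan2(-3−-3.5, 3.5−2) = 0.3218
Δθ = wrap(0.3218 − -1.3090) = 1.6307; ω₁ = Δθ/dt₁ = 0.8154
distance = √((3.5−2)² + (-3−-3.5)²) = 1.5811; v₂ = distance/dt₂ = 3.1623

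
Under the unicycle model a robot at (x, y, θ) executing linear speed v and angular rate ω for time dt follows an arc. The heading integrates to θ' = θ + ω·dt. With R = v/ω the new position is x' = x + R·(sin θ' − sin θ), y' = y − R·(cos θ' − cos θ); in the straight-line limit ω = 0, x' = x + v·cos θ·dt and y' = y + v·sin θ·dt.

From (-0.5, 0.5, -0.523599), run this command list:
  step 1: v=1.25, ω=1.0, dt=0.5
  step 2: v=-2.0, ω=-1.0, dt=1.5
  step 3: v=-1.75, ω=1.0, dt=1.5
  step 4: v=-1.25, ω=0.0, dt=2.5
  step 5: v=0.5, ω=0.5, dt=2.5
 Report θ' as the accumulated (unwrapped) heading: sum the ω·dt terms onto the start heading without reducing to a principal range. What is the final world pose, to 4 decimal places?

(-5.7211, 4.6407, 1.2264)

step 1: θ'=-0.0236 (R=1.2500) → pose (0.0955, 0.3329, -0.0236)
step 2: θ'=-1.5236 (R=2.0000) → pose (-1.8551, 2.2380, -1.5236)
step 3: θ'=-0.0236 (R=-1.7500) → pose (-3.5618, 3.9049, -0.0236)
step 4: θ'=-0.0236 (straight) → pose (-6.6860, 3.9787, -0.0236)
step 5: θ'=1.2264 (R=1.0000) → pose (-5.7211, 4.6407, 1.2264)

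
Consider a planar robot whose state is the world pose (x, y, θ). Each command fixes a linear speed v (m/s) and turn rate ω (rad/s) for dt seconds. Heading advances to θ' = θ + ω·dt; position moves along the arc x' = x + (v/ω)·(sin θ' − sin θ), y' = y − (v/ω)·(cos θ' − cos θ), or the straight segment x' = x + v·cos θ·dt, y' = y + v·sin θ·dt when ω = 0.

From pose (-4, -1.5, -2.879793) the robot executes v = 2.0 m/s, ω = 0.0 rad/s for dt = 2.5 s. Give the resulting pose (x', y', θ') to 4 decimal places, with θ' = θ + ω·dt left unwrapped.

θ' = -2.8798 + 0.0·2.5 = -2.8798
ω = 0 → straight: x' = -4 + 2.0·cos(-2.8798)·2.5 = -8.8296
y' = -1.5 + 2.0·sin(-2.8798)·2.5 = -2.7941

(-8.8296, -2.7941, -2.8798)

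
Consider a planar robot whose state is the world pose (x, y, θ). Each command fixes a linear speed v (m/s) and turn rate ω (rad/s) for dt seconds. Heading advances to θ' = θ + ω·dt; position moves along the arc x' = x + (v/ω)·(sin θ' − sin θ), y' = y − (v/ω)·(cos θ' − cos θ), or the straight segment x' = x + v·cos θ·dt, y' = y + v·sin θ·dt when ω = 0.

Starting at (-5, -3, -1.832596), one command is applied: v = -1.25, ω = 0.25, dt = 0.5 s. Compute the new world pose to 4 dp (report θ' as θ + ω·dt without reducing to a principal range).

(-4.8763, -2.3878, -1.7076)

θ' = -1.8326 + 0.25·0.5 = -1.7076
R = v/ω = -1.25/0.25 = -5.0000
x' = -5 + -5.0000·(sin -1.7076 − sin -1.8326) = -4.8763
y' = -3 − -5.0000·(cos -1.7076 − cos -1.8326) = -2.3878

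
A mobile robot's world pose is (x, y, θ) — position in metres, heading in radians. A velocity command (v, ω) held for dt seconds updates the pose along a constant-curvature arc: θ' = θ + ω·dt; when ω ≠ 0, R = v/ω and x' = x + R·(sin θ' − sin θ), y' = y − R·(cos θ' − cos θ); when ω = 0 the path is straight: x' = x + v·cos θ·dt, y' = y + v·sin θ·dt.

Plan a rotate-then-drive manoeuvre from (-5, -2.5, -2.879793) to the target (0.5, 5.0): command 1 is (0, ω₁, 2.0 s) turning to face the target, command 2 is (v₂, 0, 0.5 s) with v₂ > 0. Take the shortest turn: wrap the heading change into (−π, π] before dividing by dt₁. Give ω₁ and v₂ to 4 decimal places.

heading to target = atan2(5−-2.5, 0.5−-5) = 0.9380
Δθ = wrap(0.9380 − -2.8798) = -2.4653; ω₁ = Δθ/dt₁ = -1.2327
distance = √((0.5−-5)² + (5−-2.5)²) = 9.3005; v₂ = distance/dt₂ = 18.6011

ω₁ = -1.2327, v₂ = 18.6011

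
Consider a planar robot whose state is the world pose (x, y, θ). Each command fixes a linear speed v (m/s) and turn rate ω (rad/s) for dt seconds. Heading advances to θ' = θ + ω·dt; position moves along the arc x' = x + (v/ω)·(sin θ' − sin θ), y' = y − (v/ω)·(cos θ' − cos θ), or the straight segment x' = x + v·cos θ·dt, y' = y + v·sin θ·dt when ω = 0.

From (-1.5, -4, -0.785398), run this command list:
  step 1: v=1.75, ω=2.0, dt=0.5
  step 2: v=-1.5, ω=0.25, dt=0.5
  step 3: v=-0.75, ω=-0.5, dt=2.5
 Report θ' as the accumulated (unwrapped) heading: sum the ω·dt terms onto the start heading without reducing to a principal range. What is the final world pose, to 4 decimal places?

step 1: θ'=0.2146 (R=0.8750) → pose (-0.6949, -4.2362, 0.2146)
step 2: θ'=0.3396 (R=-6.0000) → pose (-1.4159, -4.4413, 0.3396)
step 3: θ'=-0.9104 (R=1.5000) → pose (-3.1002, -3.9471, -0.9104)

(-3.1002, -3.9471, -0.9104)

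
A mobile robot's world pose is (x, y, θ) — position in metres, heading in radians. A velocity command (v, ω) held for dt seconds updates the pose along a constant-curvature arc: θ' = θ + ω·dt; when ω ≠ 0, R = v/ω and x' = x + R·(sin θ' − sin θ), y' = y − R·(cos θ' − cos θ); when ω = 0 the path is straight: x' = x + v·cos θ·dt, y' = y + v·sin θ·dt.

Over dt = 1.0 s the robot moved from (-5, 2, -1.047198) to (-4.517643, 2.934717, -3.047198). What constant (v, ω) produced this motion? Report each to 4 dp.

Δθ = -3.047198 − -1.047198 = -2.000000
ω = Δθ/dt = -2.000000/1.0 = -2.0000
R = −Δy/(cos θ' − cos θ) = 0.6250
v = R·ω = 0.6250·-2.0000 = -1.2500

v = -1.2500, ω = -2.0000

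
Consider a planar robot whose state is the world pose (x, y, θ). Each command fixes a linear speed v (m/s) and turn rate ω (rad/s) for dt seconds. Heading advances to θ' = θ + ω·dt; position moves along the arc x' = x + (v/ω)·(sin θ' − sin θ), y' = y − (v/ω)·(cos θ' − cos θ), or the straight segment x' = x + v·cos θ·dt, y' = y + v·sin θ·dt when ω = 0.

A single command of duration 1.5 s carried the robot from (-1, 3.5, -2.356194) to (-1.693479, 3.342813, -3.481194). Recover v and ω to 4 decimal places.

v = 0.5000, ω = -0.7500

Δθ = -3.481194 − -2.356194 = -1.125000
ω = Δθ/dt = -1.125000/1.5 = -0.7500
R = Δx/(sin θ' − sin θ) = -0.6667
v = R·ω = -0.6667·-0.7500 = 0.5000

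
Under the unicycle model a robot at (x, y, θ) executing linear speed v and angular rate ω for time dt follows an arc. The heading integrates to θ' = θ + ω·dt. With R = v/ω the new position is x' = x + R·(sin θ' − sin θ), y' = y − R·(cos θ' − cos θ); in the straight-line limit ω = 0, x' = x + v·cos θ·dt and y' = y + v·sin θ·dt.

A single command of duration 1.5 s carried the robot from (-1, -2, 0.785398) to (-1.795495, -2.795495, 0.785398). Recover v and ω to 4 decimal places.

v = -0.7500, ω = 0.0000

Δθ = 0.785398 − 0.785398 = 0.000000
ω = Δθ/dt = 0.000000/1.5 = 0.0000
ω = 0 → v = (Δx·cos θ + Δy·sin θ)/dt = -0.7500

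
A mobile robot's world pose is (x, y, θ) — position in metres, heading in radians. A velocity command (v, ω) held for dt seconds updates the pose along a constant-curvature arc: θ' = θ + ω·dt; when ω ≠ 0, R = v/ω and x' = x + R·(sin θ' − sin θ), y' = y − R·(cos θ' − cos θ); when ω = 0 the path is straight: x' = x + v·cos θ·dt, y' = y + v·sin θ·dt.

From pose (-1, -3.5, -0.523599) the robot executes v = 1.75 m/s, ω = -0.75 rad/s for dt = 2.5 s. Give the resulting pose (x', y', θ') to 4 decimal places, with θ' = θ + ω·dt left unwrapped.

(-0.5882, -7.2391, -2.3986)

θ' = -0.5236 + -0.75·2.5 = -2.3986
R = v/ω = 1.75/-0.75 = -2.3333
x' = -1 + -2.3333·(sin -2.3986 − sin -0.5236) = -0.5882
y' = -3.5 − -2.3333·(cos -2.3986 − cos -0.5236) = -7.2391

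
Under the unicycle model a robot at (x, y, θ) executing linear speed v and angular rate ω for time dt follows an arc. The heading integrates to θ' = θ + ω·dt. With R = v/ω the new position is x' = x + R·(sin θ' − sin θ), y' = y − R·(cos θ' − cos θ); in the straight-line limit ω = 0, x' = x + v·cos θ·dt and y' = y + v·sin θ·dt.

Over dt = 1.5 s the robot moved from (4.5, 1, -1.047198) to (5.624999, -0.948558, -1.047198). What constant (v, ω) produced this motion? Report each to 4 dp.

Δθ = -1.047198 − -1.047198 = 0.000000
ω = Δθ/dt = 0.000000/1.5 = 0.0000
ω = 0 → v = (Δx·cos θ + Δy·sin θ)/dt = 1.5000

v = 1.5000, ω = 0.0000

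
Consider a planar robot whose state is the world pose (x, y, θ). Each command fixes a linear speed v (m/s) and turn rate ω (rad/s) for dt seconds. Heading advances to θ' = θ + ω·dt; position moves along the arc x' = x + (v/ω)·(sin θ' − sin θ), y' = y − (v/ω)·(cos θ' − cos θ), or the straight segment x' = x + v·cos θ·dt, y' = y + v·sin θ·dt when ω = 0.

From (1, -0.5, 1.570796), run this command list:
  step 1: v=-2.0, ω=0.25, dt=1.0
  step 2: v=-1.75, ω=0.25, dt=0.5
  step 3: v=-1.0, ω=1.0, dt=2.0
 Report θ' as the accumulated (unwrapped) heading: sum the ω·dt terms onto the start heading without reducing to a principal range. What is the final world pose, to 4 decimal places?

step 1: θ'=1.8208 (R=-8.0000) → pose (1.2487, -2.4792, 1.8208)
step 2: θ'=1.9458 (R=-7.0000) → pose (1.5175, -3.3113, 1.9458)
step 3: θ'=3.9458 (R=-1.0000) → pose (3.1683, -3.6387, 3.9458)

(3.1683, -3.6387, 3.9458)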